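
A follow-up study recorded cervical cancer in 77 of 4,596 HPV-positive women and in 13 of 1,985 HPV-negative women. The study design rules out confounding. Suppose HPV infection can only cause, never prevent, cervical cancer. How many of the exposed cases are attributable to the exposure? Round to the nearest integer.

about 47 cases

p₁ = P(outcome | exposed) = 77/4596 = 0.016754
p₀ = P(outcome | unexposed) = 13/1985 = 0.0065491
PN = (p₁ − p₀)/p₁ = (0.016754 − 0.0065491) / 0.016754 ≈ 0.60909.
Attributable cases ≈ PN × (exposed cases) = 0.60909 × 77 ≈ 46.90.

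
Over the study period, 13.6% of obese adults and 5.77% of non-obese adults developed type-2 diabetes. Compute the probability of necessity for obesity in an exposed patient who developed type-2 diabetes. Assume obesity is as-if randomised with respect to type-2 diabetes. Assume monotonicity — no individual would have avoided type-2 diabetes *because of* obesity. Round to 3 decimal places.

p₁ = 0.136, p₀ = 0.0577.
Under exogeneity and monotonicity, PN = (p₁ − p₀) / p₁.
PN = (0.136 − 0.0577) / 0.136 = 0.0783 / 0.136 ≈ 0.5757

PN ≈ 0.576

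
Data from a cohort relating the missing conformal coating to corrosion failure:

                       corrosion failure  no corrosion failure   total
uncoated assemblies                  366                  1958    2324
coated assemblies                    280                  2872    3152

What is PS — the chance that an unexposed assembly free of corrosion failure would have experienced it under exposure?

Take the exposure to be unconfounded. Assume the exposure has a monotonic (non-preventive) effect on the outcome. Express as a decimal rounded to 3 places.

p₁ = P(outcome | exposed) = 366/2324 = 0.15749
p₀ = P(outcome | unexposed) = 280/3152 = 0.088832
Under exogeneity and monotonicity, PS = (p₁ − p₀) / (1 − p₀).
PS = (0.15749 − 0.088832) / (1 − 0.088832) = 0.068655 / 0.91117 ≈ 0.0753

PS ≈ 0.075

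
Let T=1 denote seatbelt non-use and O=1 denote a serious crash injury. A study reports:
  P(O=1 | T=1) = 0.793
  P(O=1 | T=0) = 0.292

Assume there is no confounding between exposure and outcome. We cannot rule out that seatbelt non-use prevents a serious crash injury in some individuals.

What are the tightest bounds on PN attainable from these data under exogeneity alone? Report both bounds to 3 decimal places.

Let p₁ = 0.793, p₀ = 0.292.
Under exogeneity alone the bounds on PN are max{0,(p₁−p₀)/p₁} ≤ PN ≤ min{1,(1−p₀)/p₁}.
  lower = (p₁ − p₀)/p₁ = 0.501 / 0.793 ≈ 0.6318
  upper = min{1, (1 − p₀)/p₁} = 0.708 / 0.793 ≈ 0.8928

0.632 ≤ PN ≤ 0.893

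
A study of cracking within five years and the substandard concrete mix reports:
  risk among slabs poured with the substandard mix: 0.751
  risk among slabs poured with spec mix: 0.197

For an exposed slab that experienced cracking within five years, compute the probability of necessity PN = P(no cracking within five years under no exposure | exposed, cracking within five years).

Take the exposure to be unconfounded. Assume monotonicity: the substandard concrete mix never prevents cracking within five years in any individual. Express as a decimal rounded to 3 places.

PN ≈ 0.738

Let p₁ = 0.751, p₀ = 0.197.
Under exogeneity and monotonicity, PN = (p₁ − p₀) / p₁.
PN = (0.751 − 0.197) / 0.751 = 0.554 / 0.751 ≈ 0.7377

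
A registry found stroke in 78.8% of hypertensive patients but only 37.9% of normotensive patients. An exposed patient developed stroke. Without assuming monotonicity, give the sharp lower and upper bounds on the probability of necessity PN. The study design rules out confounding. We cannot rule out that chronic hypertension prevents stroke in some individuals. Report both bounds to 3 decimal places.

p₁ = 0.788, p₀ = 0.379.
Under exogeneity alone the bounds on PN are max{0,(p₁−p₀)/p₁} ≤ PN ≤ min{1,(1−p₀)/p₁}.
  lower = (p₁ − p₀)/p₁ = 0.409 / 0.788 ≈ 0.5190
  upper = min{1, (1 − p₀)/p₁} = 0.621 / 0.788 ≈ 0.7881

0.519 ≤ PN ≤ 0.788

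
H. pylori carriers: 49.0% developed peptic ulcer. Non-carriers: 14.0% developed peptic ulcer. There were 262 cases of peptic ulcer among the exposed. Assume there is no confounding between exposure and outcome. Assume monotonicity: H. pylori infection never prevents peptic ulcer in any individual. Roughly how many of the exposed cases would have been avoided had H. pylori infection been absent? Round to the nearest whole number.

about 187 cases

p₁ = 0.49, p₀ = 0.14.
PN = (p₁ − p₀)/p₁ = (0.49 − 0.14) / 0.49 ≈ 0.71429.
Attributable cases ≈ PN × (exposed cases) = 0.71429 × 262 ≈ 187.14.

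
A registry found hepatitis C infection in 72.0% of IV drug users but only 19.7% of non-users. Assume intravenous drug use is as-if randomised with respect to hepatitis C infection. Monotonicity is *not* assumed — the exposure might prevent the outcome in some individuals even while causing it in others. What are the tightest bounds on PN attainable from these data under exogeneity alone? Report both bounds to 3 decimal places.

p₁ = 0.72, p₀ = 0.197.
Under exogeneity alone the bounds on PN are max{0,(p₁−p₀)/p₁} ≤ PN ≤ min{1,(1−p₀)/p₁}.
  lower = (p₁ − p₀)/p₁ = 0.523 / 0.72 ≈ 0.7264
  upper = min{1, (1 − p₀)/p₁} = 0.803 / 0.72 ≈ 1.1153 → capped at 1

0.726 ≤ PN ≤ 1.000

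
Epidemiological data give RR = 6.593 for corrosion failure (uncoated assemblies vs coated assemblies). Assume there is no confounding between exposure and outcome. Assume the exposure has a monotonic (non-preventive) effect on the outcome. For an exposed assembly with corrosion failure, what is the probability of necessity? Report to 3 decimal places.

PN ≈ 0.848

Under exogeneity and monotonicity, PN = (RR − 1) / RR = 1 − 1/RR.
PN = (6.593 − 1) / 6.593 = 5.593 / 6.593 ≈ 0.8483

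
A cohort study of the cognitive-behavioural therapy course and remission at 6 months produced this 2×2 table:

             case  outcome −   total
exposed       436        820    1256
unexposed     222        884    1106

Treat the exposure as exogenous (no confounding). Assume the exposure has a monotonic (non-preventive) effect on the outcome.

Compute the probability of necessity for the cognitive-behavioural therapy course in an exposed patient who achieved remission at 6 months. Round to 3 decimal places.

PN ≈ 0.422

p₁ = P(outcome | exposed) = 436/1256 = 0.34713
p₀ = P(outcome | unexposed) = 222/1106 = 0.20072
Under exogeneity and monotonicity, PN = (p₁ − p₀) / p₁.
PN = (0.34713 − 0.20072) / 0.34713 = 0.14641 / 0.34713 ≈ 0.4218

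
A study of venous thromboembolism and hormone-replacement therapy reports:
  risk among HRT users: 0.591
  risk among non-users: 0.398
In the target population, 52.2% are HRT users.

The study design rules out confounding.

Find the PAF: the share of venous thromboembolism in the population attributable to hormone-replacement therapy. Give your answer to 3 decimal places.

Let p₁ = 0.591, p₀ = 0.398.
Overall risk P(Y=1) = π·p₁ + (1−π)·p₀ = 0.522×0.591 + 0.478×0.398 = 0.49875.
Under exogeneity, PAF = [P(Y=1) − p₀] / P(Y=1).
PAF = (0.49875 − 0.398) / 0.49875 ≈ 0.2020

PAF ≈ 0.202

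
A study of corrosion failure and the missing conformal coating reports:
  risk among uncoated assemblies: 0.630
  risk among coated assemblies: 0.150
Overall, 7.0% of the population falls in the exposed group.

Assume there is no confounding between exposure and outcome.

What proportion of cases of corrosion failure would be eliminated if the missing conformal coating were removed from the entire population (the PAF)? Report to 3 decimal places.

PAF ≈ 0.183

Let p₁ = 0.63, p₀ = 0.15.
Overall risk P(Y=1) = π·p₁ + (1−π)·p₀ = 0.07×0.63 + 0.93×0.15 = 0.1836.
Under exogeneity, PAF = [P(Y=1) − p₀] / P(Y=1).
PAF = (0.1836 − 0.15) / 0.1836 ≈ 0.1830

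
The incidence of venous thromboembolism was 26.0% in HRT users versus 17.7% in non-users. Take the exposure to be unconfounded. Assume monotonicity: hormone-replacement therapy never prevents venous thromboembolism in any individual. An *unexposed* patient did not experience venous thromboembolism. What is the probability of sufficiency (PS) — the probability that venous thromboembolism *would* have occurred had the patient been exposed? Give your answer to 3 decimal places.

PS ≈ 0.101

p₁ = 0.26, p₀ = 0.177.
Under exogeneity and monotonicity, PS = (p₁ − p₀) / (1 − p₀).
PS = (0.26 − 0.177) / (1 − 0.177) = 0.083 / 0.823 ≈ 0.1009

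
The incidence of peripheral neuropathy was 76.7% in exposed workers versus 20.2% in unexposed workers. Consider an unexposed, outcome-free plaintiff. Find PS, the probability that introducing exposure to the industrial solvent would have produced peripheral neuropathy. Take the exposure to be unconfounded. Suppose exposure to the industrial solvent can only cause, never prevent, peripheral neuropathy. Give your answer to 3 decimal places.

p₁ = 0.767, p₀ = 0.202.
Under exogeneity and monotonicity, PS = (p₁ − p₀) / (1 − p₀).
PS = (0.767 − 0.202) / (1 − 0.202) = 0.565 / 0.798 ≈ 0.7080

PS ≈ 0.708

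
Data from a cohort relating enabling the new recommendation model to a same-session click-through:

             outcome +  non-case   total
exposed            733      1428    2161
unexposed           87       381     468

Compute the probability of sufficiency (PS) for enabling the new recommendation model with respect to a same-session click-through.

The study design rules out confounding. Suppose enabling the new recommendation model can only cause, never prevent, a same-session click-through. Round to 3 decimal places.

p₁ = P(outcome | exposed) = 733/2161 = 0.33919
p₀ = P(outcome | unexposed) = 87/468 = 0.1859
Under exogeneity and monotonicity, PS = (p₁ − p₀)/(1 − p₀).
PS = (0.33919 − 0.1859) / 0.8141 ≈ 0.1883

PS ≈ 0.188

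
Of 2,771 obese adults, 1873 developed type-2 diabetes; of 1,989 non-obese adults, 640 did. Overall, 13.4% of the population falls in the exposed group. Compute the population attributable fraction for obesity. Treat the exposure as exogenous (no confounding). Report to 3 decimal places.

p₁ = P(outcome | exposed) = 1873/2771 = 0.67593
p₀ = P(outcome | unexposed) = 640/1989 = 0.32177
Overall risk P(Y=1) = π·p₁ + (1−π)·p₀ = 0.134×0.67593 + 0.866×0.32177 = 0.36923.
Under exogeneity, PAF = [P(Y=1) − p₀] / P(Y=1).
PAF = (0.36923 − 0.32177) / 0.36923 ≈ 0.1285

PAF ≈ 0.129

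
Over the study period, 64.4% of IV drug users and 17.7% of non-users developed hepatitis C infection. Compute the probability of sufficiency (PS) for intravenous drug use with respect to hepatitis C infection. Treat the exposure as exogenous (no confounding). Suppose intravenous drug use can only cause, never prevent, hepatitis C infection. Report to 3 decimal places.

p₁ = 0.644, p₀ = 0.177.
Under exogeneity and monotonicity, PS = (p₁ − p₀) / (1 − p₀).
PS = (0.644 − 0.177) / (1 − 0.177) = 0.467 / 0.823 ≈ 0.5674

PS ≈ 0.567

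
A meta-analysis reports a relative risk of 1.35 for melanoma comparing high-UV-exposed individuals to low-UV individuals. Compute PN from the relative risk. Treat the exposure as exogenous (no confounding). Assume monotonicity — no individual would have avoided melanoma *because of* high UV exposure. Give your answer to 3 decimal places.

Under exogeneity and monotonicity, PN = (RR − 1) / RR = 1 − 1/RR.
PN = (1.35 − 1) / 1.35 = 0.35 / 1.35 ≈ 0.2593

PN ≈ 0.259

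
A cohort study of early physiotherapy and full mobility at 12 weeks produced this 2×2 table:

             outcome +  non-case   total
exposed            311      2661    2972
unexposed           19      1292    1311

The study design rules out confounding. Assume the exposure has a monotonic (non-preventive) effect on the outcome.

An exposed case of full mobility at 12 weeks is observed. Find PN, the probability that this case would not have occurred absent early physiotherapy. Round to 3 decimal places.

p₁ = P(outcome | exposed) = 311/2972 = 0.10464
p₀ = P(outcome | unexposed) = 19/1311 = 0.014493
Under exogeneity and monotonicity, PN = (p₁ − p₀) / p₁.
PN = (0.10464 − 0.014493) / 0.10464 = 0.090151 / 0.10464 ≈ 0.8615

PN ≈ 0.862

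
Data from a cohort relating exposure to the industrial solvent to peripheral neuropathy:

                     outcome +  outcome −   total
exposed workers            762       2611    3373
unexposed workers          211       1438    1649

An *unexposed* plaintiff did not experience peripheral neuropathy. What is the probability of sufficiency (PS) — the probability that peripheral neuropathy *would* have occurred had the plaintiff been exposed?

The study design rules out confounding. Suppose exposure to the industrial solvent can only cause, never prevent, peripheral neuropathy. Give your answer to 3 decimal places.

p₁ = P(outcome | exposed) = 762/3373 = 0.22591
p₀ = P(outcome | unexposed) = 211/1649 = 0.12796
Under exogeneity and monotonicity, PS = (p₁ − p₀) / (1 − p₀).
PS = (0.22591 − 0.12796) / (1 − 0.12796) = 0.097955 / 0.87204 ≈ 0.1123

PS ≈ 0.112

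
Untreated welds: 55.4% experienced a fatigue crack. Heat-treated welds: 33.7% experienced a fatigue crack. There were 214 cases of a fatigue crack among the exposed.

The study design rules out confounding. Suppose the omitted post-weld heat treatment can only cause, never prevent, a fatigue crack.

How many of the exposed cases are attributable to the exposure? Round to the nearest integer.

about 84 cases

p₁ = 0.554, p₀ = 0.337.
PN = (p₁ − p₀)/p₁ = (0.554 − 0.337) / 0.554 ≈ 0.39170.
Attributable cases ≈ PN × (exposed cases) = 0.39170 × 214 ≈ 83.82.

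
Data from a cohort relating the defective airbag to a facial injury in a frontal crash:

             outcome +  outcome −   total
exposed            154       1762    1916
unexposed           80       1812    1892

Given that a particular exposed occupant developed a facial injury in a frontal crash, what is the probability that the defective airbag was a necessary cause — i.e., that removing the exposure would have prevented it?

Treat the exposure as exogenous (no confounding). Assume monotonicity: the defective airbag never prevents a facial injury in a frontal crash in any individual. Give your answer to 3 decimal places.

p₁ = P(outcome | exposed) = 154/1916 = 0.080376
p₀ = P(outcome | unexposed) = 80/1892 = 0.042283
Under exogeneity and monotonicity, PN = (p₁ − p₀)/p₁.
PN = (0.080376 − 0.042283) / 0.080376 ≈ 0.4739

PN ≈ 0.474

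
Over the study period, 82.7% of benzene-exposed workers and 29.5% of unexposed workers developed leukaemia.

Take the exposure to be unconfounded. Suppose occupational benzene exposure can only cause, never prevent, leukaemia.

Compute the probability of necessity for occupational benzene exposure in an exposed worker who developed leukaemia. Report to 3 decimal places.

PN ≈ 0.643

p₁ = 0.827, p₀ = 0.295.
Under exogeneity and monotonicity, PN = (p₁ − p₀) / p₁.
PN = (0.827 − 0.295) / 0.827 = 0.532 / 0.827 ≈ 0.6433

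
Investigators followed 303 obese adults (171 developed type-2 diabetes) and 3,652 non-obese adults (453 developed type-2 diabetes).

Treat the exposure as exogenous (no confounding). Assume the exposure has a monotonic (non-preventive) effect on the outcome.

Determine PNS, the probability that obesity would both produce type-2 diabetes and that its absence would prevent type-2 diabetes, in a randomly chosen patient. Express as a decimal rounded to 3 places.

p₁ = P(outcome | exposed) = 171/303 = 0.56436
p₀ = P(outcome | unexposed) = 453/3652 = 0.12404
Under exogeneity and monotonicity, PNS = p₁ − p₀.
PNS = 0.56436 − 0.12404 = 0.44031

PNS ≈ 0.440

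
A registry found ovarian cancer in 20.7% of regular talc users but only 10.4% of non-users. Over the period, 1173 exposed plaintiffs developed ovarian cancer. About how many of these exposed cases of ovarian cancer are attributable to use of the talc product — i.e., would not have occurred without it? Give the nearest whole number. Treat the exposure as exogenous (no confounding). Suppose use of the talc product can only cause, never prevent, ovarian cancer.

p₁ = 0.207, p₀ = 0.104.
PN = (p₁ − p₀)/p₁ = (0.207 − 0.104) / 0.207 ≈ 0.49758.
Attributable cases ≈ PN × (exposed cases) = 0.49758 × 1173 ≈ 583.67.

about 584 cases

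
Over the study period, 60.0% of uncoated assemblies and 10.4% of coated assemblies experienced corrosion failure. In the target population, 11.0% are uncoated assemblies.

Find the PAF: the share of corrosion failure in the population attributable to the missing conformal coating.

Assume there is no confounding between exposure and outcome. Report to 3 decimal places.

PAF ≈ 0.344

p₁ = 0.6, p₀ = 0.104.
Overall risk P(Y=1) = π·p₁ + (1−π)·p₀ = 0.11×0.6 + 0.89×0.104 = 0.15856.
Under exogeneity, PAF = [P(Y=1) − p₀] / P(Y=1).
PAF = (0.15856 − 0.104) / 0.15856 ≈ 0.3441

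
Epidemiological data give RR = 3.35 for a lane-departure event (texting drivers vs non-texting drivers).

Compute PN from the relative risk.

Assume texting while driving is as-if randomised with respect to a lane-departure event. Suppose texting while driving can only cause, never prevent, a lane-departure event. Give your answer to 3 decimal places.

PN ≈ 0.701

Under exogeneity and monotonicity, PN = (RR − 1) / RR = 1 − 1/RR.
PN = (3.35 − 1) / 3.35 = 2.35 / 3.35 ≈ 0.7015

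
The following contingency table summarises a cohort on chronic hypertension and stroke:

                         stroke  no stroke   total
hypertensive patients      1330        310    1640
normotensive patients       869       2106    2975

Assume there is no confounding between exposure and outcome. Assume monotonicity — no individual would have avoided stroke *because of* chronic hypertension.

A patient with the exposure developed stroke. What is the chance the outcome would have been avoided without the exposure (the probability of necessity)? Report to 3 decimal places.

p₁ = P(outcome | exposed) = 1330/1640 = 0.81098
p₀ = P(outcome | unexposed) = 869/2975 = 0.2921
Under exogeneity and monotonicity, PN = (p₁ − p₀) / p₁.
PN = (0.81098 − 0.2921) / 0.81098 = 0.51887 / 0.81098 ≈ 0.6398

PN ≈ 0.640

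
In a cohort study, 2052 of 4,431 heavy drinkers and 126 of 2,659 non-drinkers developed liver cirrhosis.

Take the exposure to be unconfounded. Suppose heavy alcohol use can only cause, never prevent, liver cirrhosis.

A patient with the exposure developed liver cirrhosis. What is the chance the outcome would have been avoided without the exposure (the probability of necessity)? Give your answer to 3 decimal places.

PN ≈ 0.898

p₁ = P(outcome | exposed) = 2052/4431 = 0.4631
p₀ = P(outcome | unexposed) = 126/2659 = 0.047386
Under exogeneity and monotonicity, PN = (p₁ − p₀) / p₁.
PN = (0.4631 − 0.047386) / 0.4631 = 0.41571 / 0.4631 ≈ 0.8977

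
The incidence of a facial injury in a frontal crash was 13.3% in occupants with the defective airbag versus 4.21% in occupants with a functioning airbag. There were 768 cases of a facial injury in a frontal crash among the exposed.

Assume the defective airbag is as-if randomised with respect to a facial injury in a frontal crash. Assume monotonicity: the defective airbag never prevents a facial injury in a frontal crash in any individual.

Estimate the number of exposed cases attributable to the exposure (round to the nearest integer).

p₁ = 0.133, p₀ = 0.0421.
PN = (p₁ − p₀)/p₁ = (0.133 − 0.0421) / 0.133 ≈ 0.68346.
Attributable cases ≈ PN × (exposed cases) = 0.68346 × 768 ≈ 524.90.

about 525 cases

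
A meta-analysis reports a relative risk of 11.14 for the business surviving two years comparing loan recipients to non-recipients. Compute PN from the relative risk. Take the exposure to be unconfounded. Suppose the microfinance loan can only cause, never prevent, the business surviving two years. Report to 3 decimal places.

PN ≈ 0.910

Under exogeneity and monotonicity, PN = (RR − 1) / RR = 1 − 1/RR.
PN = (11.14 − 1) / 11.14 = 10.14 / 11.14 ≈ 0.9102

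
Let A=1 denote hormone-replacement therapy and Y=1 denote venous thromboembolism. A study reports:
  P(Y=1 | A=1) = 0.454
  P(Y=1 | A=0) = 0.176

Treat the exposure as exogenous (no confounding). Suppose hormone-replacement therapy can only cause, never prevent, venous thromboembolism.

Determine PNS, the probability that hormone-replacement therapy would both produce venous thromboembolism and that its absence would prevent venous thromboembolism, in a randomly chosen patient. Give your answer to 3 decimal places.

PNS ≈ 0.278

Let p₁ = 0.454, p₀ = 0.176.
Under exogeneity and monotonicity, PNS = p₁ − p₀.
PNS = 0.454 − 0.176 = 0.278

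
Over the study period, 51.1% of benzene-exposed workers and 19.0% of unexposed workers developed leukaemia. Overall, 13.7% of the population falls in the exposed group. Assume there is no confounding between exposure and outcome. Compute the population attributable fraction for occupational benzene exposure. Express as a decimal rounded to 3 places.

p₁ = 0.511, p₀ = 0.19.
Overall risk P(Y=1) = π·p₁ + (1−π)·p₀ = 0.137×0.511 + 0.863×0.19 = 0.23398.
Under exogeneity, PAF = [P(Y=1) − p₀] / P(Y=1).
PAF = (0.23398 − 0.19) / 0.23398 ≈ 0.1880

PAF ≈ 0.188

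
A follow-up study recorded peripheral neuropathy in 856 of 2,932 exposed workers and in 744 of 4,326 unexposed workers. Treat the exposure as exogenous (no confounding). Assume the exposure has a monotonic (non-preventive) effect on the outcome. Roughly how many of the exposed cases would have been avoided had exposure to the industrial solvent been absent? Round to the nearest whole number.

p₁ = P(outcome | exposed) = 856/2932 = 0.29195
p₀ = P(outcome | unexposed) = 744/4326 = 0.17198
PN = (p₁ − p₀)/p₁ = (0.29195 − 0.17198) / 0.29195 ≈ 0.41092.
Attributable cases ≈ PN × (exposed cases) = 0.41092 × 856 ≈ 351.74.

about 352 cases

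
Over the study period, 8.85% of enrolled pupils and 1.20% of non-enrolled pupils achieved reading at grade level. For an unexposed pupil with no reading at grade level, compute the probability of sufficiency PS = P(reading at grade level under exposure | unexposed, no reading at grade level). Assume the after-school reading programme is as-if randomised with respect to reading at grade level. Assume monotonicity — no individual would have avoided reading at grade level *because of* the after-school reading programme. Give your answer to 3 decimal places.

PS ≈ 0.077

p₁ = 0.0885, p₀ = 0.012.
Under exogeneity and monotonicity, PS = (p₁ − p₀) / (1 − p₀).
PS = (0.0885 − 0.012) / (1 − 0.012) = 0.0765 / 0.988 ≈ 0.0774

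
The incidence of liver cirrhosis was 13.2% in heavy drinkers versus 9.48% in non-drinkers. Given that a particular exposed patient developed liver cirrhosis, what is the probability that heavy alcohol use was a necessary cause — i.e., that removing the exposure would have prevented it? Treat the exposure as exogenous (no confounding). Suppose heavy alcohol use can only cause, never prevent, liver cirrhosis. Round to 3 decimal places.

PN ≈ 0.282

p₁ = 0.132, p₀ = 0.0948.
Under exogeneity and monotonicity, PN = (p₁ − p₀) / p₁.
PN = (0.132 − 0.0948) / 0.132 = 0.0372 / 0.132 ≈ 0.2818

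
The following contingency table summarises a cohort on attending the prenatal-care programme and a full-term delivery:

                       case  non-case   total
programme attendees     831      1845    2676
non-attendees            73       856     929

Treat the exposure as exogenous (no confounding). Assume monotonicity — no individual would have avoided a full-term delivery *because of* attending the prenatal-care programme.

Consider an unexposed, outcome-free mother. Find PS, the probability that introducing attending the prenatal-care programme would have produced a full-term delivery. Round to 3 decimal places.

p₁ = P(outcome | exposed) = 831/2676 = 0.31054
p₀ = P(outcome | unexposed) = 73/929 = 0.078579
Under exogeneity and monotonicity, PS = (p₁ − p₀) / (1 − p₀).
PS = (0.31054 − 0.078579) / (1 − 0.078579) = 0.23196 / 0.92142 ≈ 0.2517

PS ≈ 0.252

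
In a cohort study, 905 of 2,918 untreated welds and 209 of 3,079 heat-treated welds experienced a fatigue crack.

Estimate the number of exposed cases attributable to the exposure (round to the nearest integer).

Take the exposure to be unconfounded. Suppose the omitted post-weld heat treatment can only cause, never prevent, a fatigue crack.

p₁ = P(outcome | exposed) = 905/2918 = 0.31014
p₀ = P(outcome | unexposed) = 209/3079 = 0.067879
PN = (p₁ − p₀)/p₁ = (0.31014 − 0.067879) / 0.31014 ≈ 0.78114.
Attributable cases ≈ PN × (exposed cases) = 0.78114 × 905 ≈ 706.93.

about 707 cases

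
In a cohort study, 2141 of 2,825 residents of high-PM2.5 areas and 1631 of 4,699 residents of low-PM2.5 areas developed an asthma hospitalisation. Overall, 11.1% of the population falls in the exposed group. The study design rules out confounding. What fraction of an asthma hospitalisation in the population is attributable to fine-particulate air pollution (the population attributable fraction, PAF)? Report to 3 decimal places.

p₁ = P(outcome | exposed) = 2141/2825 = 0.75788
p₀ = P(outcome | unexposed) = 1631/4699 = 0.3471
Overall risk P(Y=1) = π·p₁ + (1−π)·p₀ = 0.111×0.75788 + 0.889×0.3471 = 0.39269.
Under exogeneity, PAF = [P(Y=1) − p₀] / P(Y=1).
PAF = (0.39269 − 0.3471) / 0.39269 ≈ 0.1161

PAF ≈ 0.116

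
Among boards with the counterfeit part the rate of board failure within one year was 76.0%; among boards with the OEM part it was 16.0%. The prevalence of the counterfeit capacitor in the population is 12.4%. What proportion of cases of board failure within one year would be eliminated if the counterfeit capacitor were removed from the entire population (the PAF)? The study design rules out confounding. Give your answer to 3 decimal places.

p₁ = 0.76, p₀ = 0.16.
Overall risk P(Y=1) = π·p₁ + (1−π)·p₀ = 0.124×0.76 + 0.876×0.16 = 0.2344.
Under exogeneity, PAF = [P(Y=1) − p₀] / P(Y=1).
PAF = (0.2344 − 0.16) / 0.2344 ≈ 0.3174

PAF ≈ 0.317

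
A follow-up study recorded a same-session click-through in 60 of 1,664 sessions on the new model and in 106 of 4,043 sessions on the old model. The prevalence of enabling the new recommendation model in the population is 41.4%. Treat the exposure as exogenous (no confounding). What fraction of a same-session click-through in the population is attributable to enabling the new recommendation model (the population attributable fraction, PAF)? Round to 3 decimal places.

PAF ≈ 0.134

p₁ = P(outcome | exposed) = 60/1664 = 0.036058
p₀ = P(outcome | unexposed) = 106/4043 = 0.026218
Overall risk P(Y=1) = π·p₁ + (1−π)·p₀ = 0.414×0.036058 + 0.586×0.026218 = 0.030292.
Under exogeneity, PAF = [P(Y=1) − p₀] / P(Y=1).
PAF = (0.030292 − 0.026218) / 0.030292 ≈ 0.1345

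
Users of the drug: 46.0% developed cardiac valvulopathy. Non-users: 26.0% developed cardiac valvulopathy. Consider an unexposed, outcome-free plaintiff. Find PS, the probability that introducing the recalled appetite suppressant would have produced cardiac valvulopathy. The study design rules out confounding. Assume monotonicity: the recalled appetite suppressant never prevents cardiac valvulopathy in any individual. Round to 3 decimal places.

PS ≈ 0.270

p₁ = 0.46, p₀ = 0.26.
Under exogeneity and monotonicity, PS = (p₁ − p₀) / (1 − p₀).
PS = (0.46 − 0.26) / (1 − 0.26) = 0.2 / 0.74 ≈ 0.2703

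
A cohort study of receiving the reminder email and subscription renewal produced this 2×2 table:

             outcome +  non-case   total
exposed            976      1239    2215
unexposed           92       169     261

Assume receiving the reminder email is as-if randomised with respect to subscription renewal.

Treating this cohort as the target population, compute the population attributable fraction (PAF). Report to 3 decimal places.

p₁ = P(outcome | exposed) = 976/2215 = 0.44063
p₀ = P(outcome | unexposed) = 92/261 = 0.35249
Exposure prevalence π = 2215/2476 = 0.89459; overall risk P(Y=1) = 0.43134.
Under exogeneity, PAF = [P(Y=1) − p₀]/P(Y=1).
PAF = (0.43134 − 0.35249) / 0.43134 ≈ 0.1828

PAF ≈ 0.183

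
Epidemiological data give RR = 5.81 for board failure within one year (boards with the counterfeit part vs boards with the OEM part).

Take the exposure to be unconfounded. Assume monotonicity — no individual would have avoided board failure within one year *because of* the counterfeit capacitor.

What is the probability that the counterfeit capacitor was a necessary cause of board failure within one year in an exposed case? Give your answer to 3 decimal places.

PN ≈ 0.828

Under exogeneity and monotonicity, PN = (RR − 1) / RR = 1 − 1/RR.
PN = (5.81 − 1) / 5.81 = 4.81 / 5.81 ≈ 0.8279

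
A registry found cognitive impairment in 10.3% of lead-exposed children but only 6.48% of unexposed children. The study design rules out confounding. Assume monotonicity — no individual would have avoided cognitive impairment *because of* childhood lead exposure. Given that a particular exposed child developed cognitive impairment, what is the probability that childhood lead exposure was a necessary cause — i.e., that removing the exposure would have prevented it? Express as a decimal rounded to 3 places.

p₁ = 0.103, p₀ = 0.0648.
Under exogeneity and monotonicity, PN = (p₁ − p₀) / p₁.
PN = (0.103 − 0.0648) / 0.103 = 0.0382 / 0.103 ≈ 0.3709

PN ≈ 0.371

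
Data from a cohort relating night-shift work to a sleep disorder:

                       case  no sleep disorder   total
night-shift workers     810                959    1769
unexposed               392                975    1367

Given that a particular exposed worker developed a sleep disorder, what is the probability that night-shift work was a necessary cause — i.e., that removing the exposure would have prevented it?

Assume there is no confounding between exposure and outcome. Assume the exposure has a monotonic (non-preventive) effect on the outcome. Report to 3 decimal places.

p₁ = P(outcome | exposed) = 810/1769 = 0.45789
p₀ = P(outcome | unexposed) = 392/1367 = 0.28676
Under exogeneity and monotonicity, PN = (p₁ − p₀)/p₁.
PN = (0.45789 − 0.28676) / 0.45789 ≈ 0.3737

PN ≈ 0.374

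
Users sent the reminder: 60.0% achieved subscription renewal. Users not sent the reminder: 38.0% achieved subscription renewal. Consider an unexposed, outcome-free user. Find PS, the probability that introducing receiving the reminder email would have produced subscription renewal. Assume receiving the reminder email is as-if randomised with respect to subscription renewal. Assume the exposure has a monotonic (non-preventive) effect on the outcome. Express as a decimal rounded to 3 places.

p₁ = 0.6, p₀ = 0.38.
Under exogeneity and monotonicity, PS = (p₁ − p₀) / (1 − p₀).
PS = (0.6 − 0.38) / (1 − 0.38) = 0.22 / 0.62 ≈ 0.3548

PS ≈ 0.355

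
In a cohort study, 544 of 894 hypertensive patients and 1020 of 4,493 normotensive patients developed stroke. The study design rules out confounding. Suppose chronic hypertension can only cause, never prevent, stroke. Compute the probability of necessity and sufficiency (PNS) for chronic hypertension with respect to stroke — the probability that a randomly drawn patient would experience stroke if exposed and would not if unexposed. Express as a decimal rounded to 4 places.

p₁ = P(outcome | exposed) = 544/894 = 0.6085
p₀ = P(outcome | unexposed) = 1020/4493 = 0.22702
Under exogeneity and monotonicity, PNS = p₁ − p₀.
PNS = 0.6085 − 0.22702 = 0.38148

PNS ≈ 0.3815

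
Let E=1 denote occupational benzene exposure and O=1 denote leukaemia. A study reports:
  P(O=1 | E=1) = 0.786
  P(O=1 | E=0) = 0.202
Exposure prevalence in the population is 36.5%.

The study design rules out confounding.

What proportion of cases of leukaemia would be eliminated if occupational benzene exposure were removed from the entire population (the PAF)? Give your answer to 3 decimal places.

PAF ≈ 0.513

Let p₁ = 0.786, p₀ = 0.202.
Overall risk P(Y=1) = π·p₁ + (1−π)·p₀ = 0.365×0.786 + 0.635×0.202 = 0.41516.
Under exogeneity, PAF = [P(Y=1) − p₀] / P(Y=1).
PAF = (0.41516 − 0.202) / 0.41516 ≈ 0.5134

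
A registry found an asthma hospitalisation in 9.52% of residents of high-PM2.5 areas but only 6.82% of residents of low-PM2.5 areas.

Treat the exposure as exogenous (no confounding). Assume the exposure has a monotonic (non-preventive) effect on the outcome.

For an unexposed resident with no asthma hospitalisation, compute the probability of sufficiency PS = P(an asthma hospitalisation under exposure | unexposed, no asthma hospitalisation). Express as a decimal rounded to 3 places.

p₁ = 0.0952, p₀ = 0.0682.
Under exogeneity and monotonicity, PS = (p₁ − p₀) / (1 − p₀).
PS = (0.0952 − 0.0682) / (1 − 0.0682) = 0.027 / 0.9318 ≈ 0.0290

PS ≈ 0.029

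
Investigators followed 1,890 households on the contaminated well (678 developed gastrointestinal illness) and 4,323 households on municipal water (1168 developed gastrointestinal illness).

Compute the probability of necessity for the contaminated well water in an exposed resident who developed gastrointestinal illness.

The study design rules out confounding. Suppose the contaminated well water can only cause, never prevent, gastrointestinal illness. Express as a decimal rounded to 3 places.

PN ≈ 0.247

p₁ = P(outcome | exposed) = 678/1890 = 0.35873
p₀ = P(outcome | unexposed) = 1168/4323 = 0.27018
Under exogeneity and monotonicity, PN = (p₁ − p₀) / p₁.
PN = (0.35873 − 0.27018) / 0.35873 = 0.088547 / 0.35873 ≈ 0.2468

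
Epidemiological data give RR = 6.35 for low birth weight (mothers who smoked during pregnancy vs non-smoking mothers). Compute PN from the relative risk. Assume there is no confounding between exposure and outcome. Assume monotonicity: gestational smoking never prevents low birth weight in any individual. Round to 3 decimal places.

PN ≈ 0.843

Under exogeneity and monotonicity, PN = (RR − 1) / RR = 1 − 1/RR.
PN = (6.35 − 1) / 6.35 = 5.35 / 6.35 ≈ 0.8425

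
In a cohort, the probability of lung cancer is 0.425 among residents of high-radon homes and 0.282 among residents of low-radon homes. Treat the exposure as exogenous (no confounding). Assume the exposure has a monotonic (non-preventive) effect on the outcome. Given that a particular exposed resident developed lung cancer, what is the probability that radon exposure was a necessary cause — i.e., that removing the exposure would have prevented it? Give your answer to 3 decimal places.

Let p₁ = 0.425, p₀ = 0.282.
Under exogeneity and monotonicity, PN = (p₁ − p₀) / p₁.
PN = (0.425 − 0.282) / 0.425 = 0.143 / 0.425 ≈ 0.3365

PN ≈ 0.336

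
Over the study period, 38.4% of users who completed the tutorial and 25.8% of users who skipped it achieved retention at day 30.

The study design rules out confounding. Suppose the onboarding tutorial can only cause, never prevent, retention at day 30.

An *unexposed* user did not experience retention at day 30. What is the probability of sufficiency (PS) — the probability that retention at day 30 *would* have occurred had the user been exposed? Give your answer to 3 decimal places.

p₁ = 0.384, p₀ = 0.258.
Under exogeneity and monotonicity, PS = (p₁ − p₀) / (1 − p₀).
PS = (0.384 − 0.258) / (1 − 0.258) = 0.126 / 0.742 ≈ 0.1698

PS ≈ 0.170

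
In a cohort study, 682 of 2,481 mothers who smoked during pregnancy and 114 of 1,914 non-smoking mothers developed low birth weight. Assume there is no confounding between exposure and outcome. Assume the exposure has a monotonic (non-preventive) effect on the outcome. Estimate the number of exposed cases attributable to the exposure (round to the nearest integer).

p₁ = P(outcome | exposed) = 682/2481 = 0.27489
p₀ = P(outcome | unexposed) = 114/1914 = 0.059561
PN = (p₁ − p₀)/p₁ = (0.27489 − 0.059561) / 0.27489 ≈ 0.78333.
Attributable cases ≈ PN × (exposed cases) = 0.78333 × 682 ≈ 534.23.

about 534 cases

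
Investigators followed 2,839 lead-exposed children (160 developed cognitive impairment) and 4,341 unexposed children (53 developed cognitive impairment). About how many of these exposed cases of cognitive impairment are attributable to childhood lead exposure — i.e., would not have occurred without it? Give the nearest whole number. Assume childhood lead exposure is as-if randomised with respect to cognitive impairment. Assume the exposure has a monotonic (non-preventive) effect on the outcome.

p₁ = P(outcome | exposed) = 160/2839 = 0.056358
p₀ = P(outcome | unexposed) = 53/4341 = 0.012209
PN = (p₁ − p₀)/p₁ = (0.056358 − 0.012209) / 0.056358 ≈ 0.78336.
Attributable cases ≈ PN × (exposed cases) = 0.78336 × 160 ≈ 125.34.

about 125 cases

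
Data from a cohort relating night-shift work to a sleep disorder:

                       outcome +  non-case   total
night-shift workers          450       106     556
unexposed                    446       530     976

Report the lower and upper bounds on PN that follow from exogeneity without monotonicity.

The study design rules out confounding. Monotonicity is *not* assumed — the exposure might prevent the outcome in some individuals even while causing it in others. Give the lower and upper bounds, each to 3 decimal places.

0.435 ≤ PN ≤ 0.671

p₁ = P(outcome | exposed) = 450/556 = 0.80935
p₀ = P(outcome | unexposed) = 446/976 = 0.45697
Under exogeneity alone the bounds on PN are max{0,(p₁−p₀)/p₁} ≤ PN ≤ min{1,(1−p₀)/p₁}.
  lower = (p₁ − p₀)/p₁ = 0.35239 / 0.80935 ≈ 0.4354
  upper = min{1, (1 − p₀)/p₁} = 0.54303 / 0.80935 ≈ 0.6709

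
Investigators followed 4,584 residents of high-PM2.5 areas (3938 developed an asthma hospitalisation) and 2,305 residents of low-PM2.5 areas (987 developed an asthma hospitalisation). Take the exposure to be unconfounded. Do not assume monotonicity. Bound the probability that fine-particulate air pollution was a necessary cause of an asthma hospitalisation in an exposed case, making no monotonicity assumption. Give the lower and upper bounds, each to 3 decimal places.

p₁ = P(outcome | exposed) = 3938/4584 = 0.85908
p₀ = P(outcome | unexposed) = 987/2305 = 0.4282
Under exogeneity alone the bounds on PN are max{0,(p₁−p₀)/p₁} ≤ PN ≤ min{1,(1−p₀)/p₁}.
  lower = (p₁ − p₀)/p₁ = 0.43088 / 0.85908 ≈ 0.5016
  upper = min{1, (1 − p₀)/p₁} = 0.5718 / 0.85908 ≈ 0.6656

0.502 ≤ PN ≤ 0.666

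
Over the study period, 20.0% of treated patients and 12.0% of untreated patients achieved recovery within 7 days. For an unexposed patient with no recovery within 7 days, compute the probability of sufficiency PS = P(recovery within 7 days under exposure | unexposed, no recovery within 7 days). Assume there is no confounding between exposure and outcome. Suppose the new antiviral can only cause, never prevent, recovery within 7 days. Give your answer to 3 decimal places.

p₁ = 0.2, p₀ = 0.12.
Under exogeneity and monotonicity, PS = (p₁ − p₀) / (1 − p₀).
PS = (0.2 − 0.12) / (1 − 0.12) = 0.08 / 0.88 ≈ 0.0909

PS ≈ 0.091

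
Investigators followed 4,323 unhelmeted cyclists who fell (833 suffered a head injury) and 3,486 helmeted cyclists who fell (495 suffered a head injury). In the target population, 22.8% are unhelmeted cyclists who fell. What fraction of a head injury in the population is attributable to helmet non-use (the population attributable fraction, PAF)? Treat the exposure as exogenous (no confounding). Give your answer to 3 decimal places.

p₁ = P(outcome | exposed) = 833/4323 = 0.19269
p₀ = P(outcome | unexposed) = 495/3486 = 0.142
Overall risk P(Y=1) = π·p₁ + (1−π)·p₀ = 0.228×0.19269 + 0.772×0.142 = 0.15355.
Under exogeneity, PAF = [P(Y=1) − p₀] / P(Y=1).
PAF = (0.15355 − 0.142) / 0.15355 ≈ 0.0753

PAF ≈ 0.075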